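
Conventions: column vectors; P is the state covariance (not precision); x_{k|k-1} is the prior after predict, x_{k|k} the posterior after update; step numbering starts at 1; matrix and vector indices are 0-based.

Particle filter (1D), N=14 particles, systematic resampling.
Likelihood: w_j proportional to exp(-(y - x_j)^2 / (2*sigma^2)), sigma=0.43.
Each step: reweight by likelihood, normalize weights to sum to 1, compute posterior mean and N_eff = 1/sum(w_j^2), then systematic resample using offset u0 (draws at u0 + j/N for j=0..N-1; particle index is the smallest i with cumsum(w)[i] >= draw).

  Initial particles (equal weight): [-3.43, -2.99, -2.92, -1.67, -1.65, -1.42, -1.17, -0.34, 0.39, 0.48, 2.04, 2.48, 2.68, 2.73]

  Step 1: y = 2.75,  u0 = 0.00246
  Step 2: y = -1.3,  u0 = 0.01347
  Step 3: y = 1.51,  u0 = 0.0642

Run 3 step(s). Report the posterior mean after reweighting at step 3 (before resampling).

post_mean = 2.0400

step 1: w=[0.0000, 0.0000, 0.0000, 0.0000, 0.0000, 0.0000, 0.0000, 0.0000, 0.0000, 0.0000, 0.0835, 0.2681, 0.3222, 0.3262]  mean=2.5892  Neff=3.4596  idx=[10, 10, 11, 11, 11, 12, 12, 12, 12, 12, 13, 13, 13, 13]
step 2: w=[0.4998, 0.4998, 0.0001, 0.0001, 0.0001, 0.0000, 0.0000, 0.0000, 0.0000, 0.0000, 0.0000, 0.0000, 0.0000, 0.0000]  mean=2.0401  Neff=2.0013  idx=[0, 0, 0, 0, 0, 0, 0, 1, 1, 1, 1, 1, 1, 1]
step 3: w=[0.0714, 0.0714, 0.0714, 0.0714, 0.0714, 0.0714, 0.0714, 0.0714, 0.0714, 0.0714, 0.0714, 0.0714, 0.0714, 0.0714]  mean=2.0400  Neff=14.0000  idx=[0, 1, 2, 3, 4, 5, 6, 7, 8, 9, 10, 11, 12, 13]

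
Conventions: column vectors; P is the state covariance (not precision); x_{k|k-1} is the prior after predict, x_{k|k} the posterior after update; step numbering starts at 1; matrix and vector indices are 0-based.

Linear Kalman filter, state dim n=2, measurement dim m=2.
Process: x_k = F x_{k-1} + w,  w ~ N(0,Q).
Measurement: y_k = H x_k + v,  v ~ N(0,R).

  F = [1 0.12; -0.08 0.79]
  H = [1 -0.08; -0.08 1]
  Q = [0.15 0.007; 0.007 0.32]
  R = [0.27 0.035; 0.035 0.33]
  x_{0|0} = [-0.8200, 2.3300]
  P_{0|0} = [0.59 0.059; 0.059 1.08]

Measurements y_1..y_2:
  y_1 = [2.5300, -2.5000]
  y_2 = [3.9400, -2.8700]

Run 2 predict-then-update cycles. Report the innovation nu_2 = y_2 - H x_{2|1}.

step 1: x^-=[-0.5404, 1.9063]  P^-=[0.7697 0.1082; 0.1082 0.9903]  S=[1.0287 0.0031; 0.0031 1.3080]  K=[0.7397 0.0339; 0.0259 0.7505]  nu=[3.2229, -4.4495]  x^+=[1.6927, -1.3495]  P^+=[0.2052 0.0535; 0.0535 0.2528]
step 2: x^-=[1.5308, -1.2015]  P^-=[0.3717 0.0563; 0.0563 0.4724]  S=[0.6357 0.0241; 0.0241 0.7957]  K=[0.5770 0.0159; 0.0068 0.5877]  nu=[2.3131, -1.5460]  x^+=[2.8408, -2.0945]  P^+=[0.1594 0.0382; 0.0382 0.1973]

innov = [2.3131, -1.5460]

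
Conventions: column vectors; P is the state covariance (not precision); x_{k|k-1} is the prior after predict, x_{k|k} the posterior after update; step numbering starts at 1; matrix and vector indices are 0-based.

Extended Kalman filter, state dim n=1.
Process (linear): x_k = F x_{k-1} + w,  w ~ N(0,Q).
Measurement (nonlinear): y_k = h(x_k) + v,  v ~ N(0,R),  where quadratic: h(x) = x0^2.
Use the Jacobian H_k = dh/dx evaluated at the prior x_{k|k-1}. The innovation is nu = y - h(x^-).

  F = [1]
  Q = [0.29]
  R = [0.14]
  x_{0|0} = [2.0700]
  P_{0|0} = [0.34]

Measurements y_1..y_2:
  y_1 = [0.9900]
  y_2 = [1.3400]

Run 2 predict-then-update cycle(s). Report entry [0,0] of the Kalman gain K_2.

step 1: x^-=[2.0700]  P^-=[0.6300]  H_jac=[4.1400]  S=[10.9379]  K=[0.2385]  nu=[-3.2949]  x^+=[1.2843]  P^+=[0.0081]
step 2: x^-=[1.2843]  P^-=[0.2981]  H_jac=[2.5686]  S=[2.1066]  K=[0.3634]  nu=[-0.3095]  x^+=[1.1718]  P^+=[0.0198]

K[0,0] = 0.3634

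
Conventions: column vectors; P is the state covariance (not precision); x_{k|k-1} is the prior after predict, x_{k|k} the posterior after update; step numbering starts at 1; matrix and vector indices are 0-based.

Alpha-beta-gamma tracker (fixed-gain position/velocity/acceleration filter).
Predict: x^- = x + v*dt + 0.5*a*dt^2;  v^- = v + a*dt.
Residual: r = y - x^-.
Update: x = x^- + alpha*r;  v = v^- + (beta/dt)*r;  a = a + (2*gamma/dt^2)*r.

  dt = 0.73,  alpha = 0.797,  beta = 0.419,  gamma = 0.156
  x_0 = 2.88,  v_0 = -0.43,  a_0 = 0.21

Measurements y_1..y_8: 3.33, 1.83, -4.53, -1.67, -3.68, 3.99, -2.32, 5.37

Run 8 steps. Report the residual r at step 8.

resid = 3.1997

step 1: x_pred=2.6221  r=0.7079  x^+=3.1863  v^+=0.1296  a^+=0.6245
step 2: x_pred=3.4473  r=-1.6173  x^+=2.1583  v^+=-0.3428  a^+=-0.3224
step 3: x_pred=1.8222  r=-6.3522  x^+=-3.2405  v^+=-4.2241  a^+=-4.0415
step 4: x_pred=-7.4010  r=5.7310  x^+=-2.8334  v^+=-3.8850  a^+=-0.6861
step 5: x_pred=-5.8522  r=2.1722  x^+=-4.1210  v^+=-3.1390  a^+=0.5857
step 6: x_pred=-6.2564  r=10.2464  x^+=1.9100  v^+=3.1697  a^+=6.5847
step 7: x_pred=5.9783  r=-8.2983  x^+=-0.6354  v^+=3.2135  a^+=1.7262
step 8: x_pred=2.1703  r=3.1997  x^+=4.7205  v^+=6.3101  a^+=3.5995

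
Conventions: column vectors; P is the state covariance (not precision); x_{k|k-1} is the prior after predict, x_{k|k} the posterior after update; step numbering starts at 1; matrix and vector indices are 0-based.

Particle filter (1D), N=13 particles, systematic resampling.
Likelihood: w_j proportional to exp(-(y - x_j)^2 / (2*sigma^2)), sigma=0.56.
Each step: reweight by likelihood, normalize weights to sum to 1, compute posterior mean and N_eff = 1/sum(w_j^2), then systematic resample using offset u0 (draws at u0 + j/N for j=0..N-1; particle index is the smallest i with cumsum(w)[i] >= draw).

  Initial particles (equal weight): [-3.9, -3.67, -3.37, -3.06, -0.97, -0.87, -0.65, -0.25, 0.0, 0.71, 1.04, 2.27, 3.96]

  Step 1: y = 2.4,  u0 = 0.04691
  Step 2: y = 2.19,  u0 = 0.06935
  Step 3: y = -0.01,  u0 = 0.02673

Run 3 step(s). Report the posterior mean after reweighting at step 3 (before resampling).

post_mean = 2.2700

step 1: w=[0.0000, 0.0000, 0.0000, 0.0000, 0.0000, 0.0000, 0.0000, 0.0000, 0.0001, 0.0100, 0.0496, 0.9208, 0.0195]  mean=2.2263  Neff=1.1753  idx=[10, 11, 11, 11, 11, 11, 11, 11, 11, 11, 11, 11, 11]
step 2: w=[0.0101, 0.0825, 0.0825, 0.0825, 0.0825, 0.0825, 0.0825, 0.0825, 0.0825, 0.0825, 0.0825, 0.0825, 0.0825]  mean=2.2576  Neff=12.2312  idx=[1, 2, 3, 4, 5, 6, 7, 8, 9, 10, 11, 11, 12]
step 3: w=[0.0769, 0.0769, 0.0769, 0.0769, 0.0769, 0.0769, 0.0769, 0.0769, 0.0769, 0.0769, 0.0769, 0.0769, 0.0769]  mean=2.2700  Neff=13.0000  idx=[0, 1, 2, 3, 4, 5, 6, 7, 8, 9, 10, 11, 12]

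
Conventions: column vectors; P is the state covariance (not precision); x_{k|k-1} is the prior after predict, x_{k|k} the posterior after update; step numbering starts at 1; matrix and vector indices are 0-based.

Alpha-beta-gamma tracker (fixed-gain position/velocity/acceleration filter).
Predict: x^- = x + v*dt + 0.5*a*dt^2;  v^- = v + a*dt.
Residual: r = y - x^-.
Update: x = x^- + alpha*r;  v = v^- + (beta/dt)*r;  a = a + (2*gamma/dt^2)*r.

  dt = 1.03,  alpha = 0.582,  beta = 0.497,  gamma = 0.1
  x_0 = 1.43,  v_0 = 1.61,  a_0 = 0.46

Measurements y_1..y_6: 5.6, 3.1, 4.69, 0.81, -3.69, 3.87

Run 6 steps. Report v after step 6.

v_post = -1.3641

step 1: x_pred=3.3323  r=2.2677  x^+=4.6521  v^+=3.1780  a^+=0.8875
step 2: x_pred=8.3962  r=-5.2962  x^+=5.3138  v^+=1.5366  a^+=-0.1109
step 3: x_pred=6.8377  r=-2.1477  x^+=5.5877  v^+=0.3860  a^+=-0.5158
step 4: x_pred=5.7117  r=-4.9017  x^+=2.8589  v^+=-2.5105  a^+=-1.4399
step 5: x_pred=-0.4906  r=-3.1994  x^+=-2.3527  v^+=-5.5373  a^+=-2.0430
step 6: x_pred=-9.1398  r=13.0098  x^+=-1.5681  v^+=-1.3641  a^+=0.4096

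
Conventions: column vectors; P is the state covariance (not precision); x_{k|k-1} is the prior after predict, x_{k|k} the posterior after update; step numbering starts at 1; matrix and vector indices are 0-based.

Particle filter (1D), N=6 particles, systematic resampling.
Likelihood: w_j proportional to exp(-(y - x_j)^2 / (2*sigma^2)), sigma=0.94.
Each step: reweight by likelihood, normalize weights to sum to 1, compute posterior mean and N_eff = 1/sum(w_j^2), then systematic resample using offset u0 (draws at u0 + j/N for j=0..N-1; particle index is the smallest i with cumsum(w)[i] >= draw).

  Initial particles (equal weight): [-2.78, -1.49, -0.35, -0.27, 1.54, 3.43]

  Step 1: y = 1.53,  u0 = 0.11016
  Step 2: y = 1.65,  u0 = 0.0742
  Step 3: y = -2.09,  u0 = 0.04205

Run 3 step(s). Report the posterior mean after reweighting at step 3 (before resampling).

step 1: w=[0.0000, 0.0040, 0.0946, 0.1118, 0.6990, 0.0906]  mean=1.3180  Neff=1.9296  idx=[3, 4, 4, 4, 4, 5]
step 2: w=[0.0291, 0.2330, 0.2330, 0.2330, 0.2330, 0.0390]  mean=1.5611  Neff=4.5569  idx=[1, 1, 2, 3, 4, 4]
step 3: w=[0.1667, 0.1667, 0.1667, 0.1667, 0.1667, 0.1667]  mean=1.5400  Neff=6.0000  idx=[0, 1, 2, 3, 4, 5]

post_mean = 1.5400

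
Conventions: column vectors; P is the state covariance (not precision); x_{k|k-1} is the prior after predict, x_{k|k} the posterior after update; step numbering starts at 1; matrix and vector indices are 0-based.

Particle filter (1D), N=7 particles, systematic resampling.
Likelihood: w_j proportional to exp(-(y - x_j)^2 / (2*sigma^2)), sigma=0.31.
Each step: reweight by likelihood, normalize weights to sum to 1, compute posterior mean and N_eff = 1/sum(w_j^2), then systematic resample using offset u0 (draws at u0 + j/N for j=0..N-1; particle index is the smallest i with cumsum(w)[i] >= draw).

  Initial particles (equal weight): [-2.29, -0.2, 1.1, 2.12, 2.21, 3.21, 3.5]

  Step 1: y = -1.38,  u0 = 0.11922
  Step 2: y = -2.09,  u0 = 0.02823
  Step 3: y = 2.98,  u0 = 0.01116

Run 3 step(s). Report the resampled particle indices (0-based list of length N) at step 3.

step 1: w=[0.9496, 0.0504, 0.0000, 0.0000, 0.0000, 0.0000, 0.0000]  mean=-2.1847  Neff=1.1059  idx=[0, 0, 0, 0, 0, 0, 1]
step 2: w=[0.1667, 0.1667, 0.1667, 0.1667, 0.1667, 0.1667, 0.0000]  mean=-2.2900  Neff=6.0000  idx=[0, 1, 1, 2, 3, 4, 5]
step 3: w=[0.1429, 0.1429, 0.1429, 0.1429, 0.1429, 0.1429, 0.1429]  mean=-2.2900  Neff=7.0000  idx=[0, 1, 2, 3, 4, 5, 6]

resampled_idx = [0, 1, 2, 3, 4, 5, 6]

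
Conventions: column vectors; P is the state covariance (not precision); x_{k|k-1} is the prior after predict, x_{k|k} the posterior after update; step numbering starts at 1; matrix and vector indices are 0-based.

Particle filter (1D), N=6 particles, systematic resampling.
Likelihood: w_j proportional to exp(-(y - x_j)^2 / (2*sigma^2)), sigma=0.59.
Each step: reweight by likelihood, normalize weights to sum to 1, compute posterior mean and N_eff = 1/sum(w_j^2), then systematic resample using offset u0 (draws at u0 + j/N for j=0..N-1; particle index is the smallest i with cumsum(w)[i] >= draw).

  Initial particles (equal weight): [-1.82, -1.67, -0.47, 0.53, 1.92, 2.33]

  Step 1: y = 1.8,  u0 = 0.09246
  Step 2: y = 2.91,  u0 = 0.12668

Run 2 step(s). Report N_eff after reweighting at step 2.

step 1: w=[0.0000, 0.0000, 0.0003, 0.0564, 0.5608, 0.3824]  mean=1.9975  Neff=2.1556  idx=[4, 4, 4, 4, 5, 5]
step 2: w=[0.1106, 0.1106, 0.1106, 0.1106, 0.2788, 0.2788]  mean=2.1486  Neff=4.8926  idx=[1, 2, 4, 4, 5, 5]

N_eff = 4.8926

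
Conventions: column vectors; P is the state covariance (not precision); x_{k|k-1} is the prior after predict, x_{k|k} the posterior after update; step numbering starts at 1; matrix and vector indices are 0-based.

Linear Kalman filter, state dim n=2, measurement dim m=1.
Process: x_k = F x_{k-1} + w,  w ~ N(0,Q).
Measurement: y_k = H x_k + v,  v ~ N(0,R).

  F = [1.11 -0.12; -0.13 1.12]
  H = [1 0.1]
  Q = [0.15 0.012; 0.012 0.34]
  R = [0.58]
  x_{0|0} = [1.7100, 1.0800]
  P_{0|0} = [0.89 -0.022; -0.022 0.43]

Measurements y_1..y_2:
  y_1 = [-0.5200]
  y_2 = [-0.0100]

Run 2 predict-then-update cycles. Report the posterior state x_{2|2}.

x_post = [-0.0685, 1.2747]

step 1: x^-=[1.7685, 0.9873]  P^-=[1.2586 -0.2019; -0.2019 0.9008]  S=[1.8072]  K=[0.6853; -0.0619]  nu=[-2.3872]  x^+=[0.1326, 1.1350]  P^+=[0.4100 -0.1253; -0.1253 0.8939]
step 2: x^-=[0.0110, 1.2540]  P^-=[0.7014 -0.3250; -0.3250 1.5047]  S=[1.2314]  K=[0.5432; -0.1417]  nu=[-0.1464]  x^+=[-0.0685, 1.2747]  P^+=[0.3381 -0.2302; -0.2302 1.4800]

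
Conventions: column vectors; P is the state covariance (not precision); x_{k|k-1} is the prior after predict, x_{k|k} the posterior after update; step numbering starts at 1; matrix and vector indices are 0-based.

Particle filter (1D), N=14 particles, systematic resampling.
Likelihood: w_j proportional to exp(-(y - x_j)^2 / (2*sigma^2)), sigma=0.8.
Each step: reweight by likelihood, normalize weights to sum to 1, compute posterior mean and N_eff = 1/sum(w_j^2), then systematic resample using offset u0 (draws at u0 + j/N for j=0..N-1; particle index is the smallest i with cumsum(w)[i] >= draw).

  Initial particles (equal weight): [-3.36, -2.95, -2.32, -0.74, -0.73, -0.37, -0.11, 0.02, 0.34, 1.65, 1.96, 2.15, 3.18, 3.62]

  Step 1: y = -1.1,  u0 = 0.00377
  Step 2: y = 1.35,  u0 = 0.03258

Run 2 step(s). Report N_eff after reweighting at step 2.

N_eff = 7.1462

step 1: w=[0.0047, 0.0177, 0.0801, 0.2315, 0.2302, 0.1689, 0.1191, 0.0961, 0.0507, 0.0007, 0.0002, 0.0001, 0.0000, 0.0000]  mean=-0.6480  Neff=5.9571  idx=[0, 2, 3, 3, 3, 4, 4, 4, 5, 5, 5, 6, 7, 7]
step 2: w=[0.0000, 0.0000, 0.0277, 0.0277, 0.0277, 0.0286, 0.0286, 0.0286, 0.0833, 0.0833, 0.0833, 0.1590, 0.2110, 0.2110]  mean=-0.2258  Neff=7.1462  idx=[3, 5, 8, 8, 9, 10, 11, 11, 12, 12, 12, 13, 13, 13]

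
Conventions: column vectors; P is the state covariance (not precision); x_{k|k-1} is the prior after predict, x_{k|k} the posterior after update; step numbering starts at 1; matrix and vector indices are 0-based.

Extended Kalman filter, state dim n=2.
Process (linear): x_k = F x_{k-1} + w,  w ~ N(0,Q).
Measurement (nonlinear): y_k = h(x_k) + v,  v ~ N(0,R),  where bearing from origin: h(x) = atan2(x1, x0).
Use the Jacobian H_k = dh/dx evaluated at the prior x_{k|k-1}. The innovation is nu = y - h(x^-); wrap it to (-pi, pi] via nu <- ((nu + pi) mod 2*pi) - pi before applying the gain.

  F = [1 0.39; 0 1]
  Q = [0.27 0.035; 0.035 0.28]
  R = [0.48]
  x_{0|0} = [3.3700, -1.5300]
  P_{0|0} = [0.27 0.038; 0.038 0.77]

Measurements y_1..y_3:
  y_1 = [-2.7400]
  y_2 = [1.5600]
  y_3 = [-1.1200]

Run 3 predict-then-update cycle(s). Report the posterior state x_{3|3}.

x_post = [1.8751, -1.8500]

step 1: x^-=[2.7733, -1.5300]  P^-=[0.6868 0.3733; 0.3733 1.0500]  H_jac=[0.1525 0.2764]  S=[0.6077]  K=[0.3422; 0.5713]  nu=[-2.2359]  x^+=[2.0083, -2.8074]  P^+=[0.6156 0.2545; 0.2545 0.8516]
step 2: x^-=[0.9134, -2.8074]  P^-=[1.2137 0.6216; 0.6216 1.1316]  H_jac=[0.3221 0.1048]  S=[0.6603]  K=[0.6907; 0.4828]  nu=[2.8163]  x^+=[2.8585, -1.4477]  P^+=[0.8987 0.4014; 0.4014 0.9777]
step 3: x^-=[2.2939, -1.4477]  P^-=[1.6305 0.8177; 0.8177 1.2577]  H_jac=[0.1968 0.3118]  S=[0.7657]  K=[0.7519; 0.7222]  nu=[-0.5570]  x^+=[1.8751, -1.8500]  P^+=[1.1976 0.4019; 0.4019 0.8583]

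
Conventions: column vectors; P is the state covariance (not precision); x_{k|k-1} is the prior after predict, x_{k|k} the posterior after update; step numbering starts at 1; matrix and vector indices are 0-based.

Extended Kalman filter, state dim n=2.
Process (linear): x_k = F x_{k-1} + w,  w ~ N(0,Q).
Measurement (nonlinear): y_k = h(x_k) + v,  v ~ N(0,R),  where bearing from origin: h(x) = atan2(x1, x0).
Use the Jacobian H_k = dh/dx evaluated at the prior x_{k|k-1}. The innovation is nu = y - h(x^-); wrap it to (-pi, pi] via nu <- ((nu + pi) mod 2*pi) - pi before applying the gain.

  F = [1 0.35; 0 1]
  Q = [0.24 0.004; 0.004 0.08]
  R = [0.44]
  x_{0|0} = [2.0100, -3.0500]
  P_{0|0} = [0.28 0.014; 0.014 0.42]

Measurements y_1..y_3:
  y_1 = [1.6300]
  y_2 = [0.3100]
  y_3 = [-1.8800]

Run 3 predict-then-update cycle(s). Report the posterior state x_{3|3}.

x_post = [0.6633, -2.3813]

step 1: x^-=[0.9425, -3.0500]  P^-=[0.5813 0.1650; 0.1650 0.5000]  H_jac=[0.2993 0.0925]  S=[0.5055]  K=[0.3743; 0.1892]  nu=[2.9011]  x^+=[2.0285, -2.5012]  P^+=[0.5104 0.1292; 0.1292 0.4819]
step 2: x^-=[1.1531, -2.5012]  P^-=[0.8999 0.3019; 0.3019 0.5619]  H_jac=[0.3297 0.1520]  S=[0.5811]  K=[0.5896; 0.3183]  nu=[1.4488]  x^+=[2.0073, -2.0400]  P^+=[0.6979 0.1928; 0.1928 0.5030]
step 3: x^-=[1.2933, -2.0400]  P^-=[1.1345 0.3729; 0.3729 0.5830]  H_jac=[0.3497 0.2217]  S=[0.6652]  K=[0.7206; 0.3903]  nu=[-0.8742]  x^+=[0.6633, -2.3813]  P^+=[0.7891 0.1858; 0.1858 0.4817]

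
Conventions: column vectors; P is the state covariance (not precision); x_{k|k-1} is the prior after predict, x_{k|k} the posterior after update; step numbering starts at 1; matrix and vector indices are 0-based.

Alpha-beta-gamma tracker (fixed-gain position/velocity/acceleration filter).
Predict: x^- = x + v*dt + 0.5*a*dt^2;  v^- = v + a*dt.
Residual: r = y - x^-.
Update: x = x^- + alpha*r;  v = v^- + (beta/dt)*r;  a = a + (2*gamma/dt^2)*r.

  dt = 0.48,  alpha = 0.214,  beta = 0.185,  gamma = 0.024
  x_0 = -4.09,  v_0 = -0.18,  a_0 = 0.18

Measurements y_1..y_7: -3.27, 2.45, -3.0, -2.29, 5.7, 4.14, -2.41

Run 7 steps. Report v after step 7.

v_post = 2.5581

step 1: x_pred=-4.1557  r=0.8857  x^+=-3.9661  v^+=0.2477  a^+=0.3645
step 2: x_pred=-3.8052  r=6.2552  x^+=-2.4666  v^+=2.8336  a^+=1.6677
step 3: x_pred=-0.9144  r=-2.0856  x^+=-1.3607  v^+=2.8302  a^+=1.2332
step 4: x_pred=0.1399  r=-2.4299  x^+=-0.3801  v^+=2.4856  a^+=0.7270
step 5: x_pred=0.8967  r=4.8033  x^+=1.9246  v^+=4.6858  a^+=1.7276
step 6: x_pred=4.3729  r=-0.2329  x^+=4.3230  v^+=5.4253  a^+=1.6791
step 7: x_pred=7.1206  r=-9.5306  x^+=5.0811  v^+=2.5581  a^+=-0.3064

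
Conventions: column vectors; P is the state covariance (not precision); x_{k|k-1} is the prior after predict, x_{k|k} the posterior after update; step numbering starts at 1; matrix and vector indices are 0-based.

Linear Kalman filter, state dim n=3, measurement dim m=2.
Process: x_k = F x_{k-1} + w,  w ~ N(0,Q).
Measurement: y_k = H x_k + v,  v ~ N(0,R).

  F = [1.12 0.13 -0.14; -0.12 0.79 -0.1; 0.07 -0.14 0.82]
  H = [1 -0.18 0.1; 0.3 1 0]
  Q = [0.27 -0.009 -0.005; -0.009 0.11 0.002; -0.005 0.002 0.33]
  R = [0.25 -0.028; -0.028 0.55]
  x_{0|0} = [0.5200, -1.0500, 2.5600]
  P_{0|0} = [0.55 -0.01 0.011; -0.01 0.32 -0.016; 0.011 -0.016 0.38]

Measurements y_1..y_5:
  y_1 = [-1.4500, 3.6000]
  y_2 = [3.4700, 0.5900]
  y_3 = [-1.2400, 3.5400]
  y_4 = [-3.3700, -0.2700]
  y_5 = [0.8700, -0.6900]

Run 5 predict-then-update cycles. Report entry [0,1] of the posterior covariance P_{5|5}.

step 1: x^-=[0.0875, -1.1479, 2.2826]  P^-=[0.9670 -0.0525 -0.0019; -0.0525 0.3261 -0.0816; -0.0019 -0.0816 0.5996]  S=[1.2550 0.1455; 0.1455 0.9317]  K=[0.7621 0.1360; -0.1362 0.3544; 0.0695 -0.0991]  nu=[-1.9724, 4.7217]  x^+=[-0.7735, 0.7942, 1.6777]  P^+=[0.1907 -0.0037 -0.0462; -0.0037 0.1999 -0.0426; -0.0462 -0.0426 0.5864]
step 2: x^-=[-0.9980, 0.5524, 1.2104]  P^-=[0.5390 0.0005 -0.1078; 0.0005 0.2497 -0.0934; -0.1078 -0.0934 0.7337]  S=[0.7860 0.0767; 0.0767 0.8485]  K=[0.6590 0.1316; -0.0980 0.3033; -0.0080 -0.1474]  nu=[4.4464, 0.3370]  x^+=[1.9767, 0.2190, 1.1251]  P^+=[0.1696 0.0031 -0.0796; 0.0031 0.1686 -0.0570; -0.0796 -0.0570 0.7150]
step 3: x^-=[2.0848, -0.1767, 1.0303]  P^-=[0.5275 0.0128 -0.1569; 0.0128 0.2313 -0.1058; -0.1569 -0.1058 0.8188]  S=[0.7610 0.0855; 0.0855 0.8365]  K=[0.6541 0.1377; -0.0843 0.2898; -0.0536 -0.1773]  nu=[-3.4597, 3.0913]  x^+=[0.2476, 1.0107, 0.6677]  P^+=[0.1707 0.0062 -0.0992; 0.0062 0.1599 -0.0662; -0.0992 -0.0662 0.7887]
step 4: x^-=[0.3152, 0.7020, 0.4234]  P^-=[0.5376 0.0185 -0.1845; 0.0185 0.2270 -0.1147; -0.1845 -0.1147 0.8680]  S=[0.7642 0.0930; 0.0930 0.8365]  K=[0.6577 0.1419; -0.0791 0.2868; -0.0771 -0.1947]  nu=[-3.6012, -1.0666]  x^+=[-2.2047, 0.6809, 0.9089]  P^+=[0.1728 0.0078 -0.1097; 0.0078 0.1576 -0.0720; -0.1097 -0.0720 0.8289]
step 5: x^-=[-2.5080, 0.7116, 0.4956]  P^-=[0.5450 0.0217 -0.1994; 0.0217 0.2264 -0.1204; -0.1994 -0.1204 0.8951]  S=[0.7679 0.0972; 0.0972 0.8385]  K=[0.6604 0.1443; -0.0768 0.2867; -0.0890 -0.2046]  nu=[3.4565, -0.6492]  x^+=[-0.3190, 0.2599, 0.3210]  P^+=[0.1741 0.0086 -0.1151; 0.0086 0.1573 -0.0755; -0.1151 -0.0755 0.8504]

P_post[0,1] = 0.0086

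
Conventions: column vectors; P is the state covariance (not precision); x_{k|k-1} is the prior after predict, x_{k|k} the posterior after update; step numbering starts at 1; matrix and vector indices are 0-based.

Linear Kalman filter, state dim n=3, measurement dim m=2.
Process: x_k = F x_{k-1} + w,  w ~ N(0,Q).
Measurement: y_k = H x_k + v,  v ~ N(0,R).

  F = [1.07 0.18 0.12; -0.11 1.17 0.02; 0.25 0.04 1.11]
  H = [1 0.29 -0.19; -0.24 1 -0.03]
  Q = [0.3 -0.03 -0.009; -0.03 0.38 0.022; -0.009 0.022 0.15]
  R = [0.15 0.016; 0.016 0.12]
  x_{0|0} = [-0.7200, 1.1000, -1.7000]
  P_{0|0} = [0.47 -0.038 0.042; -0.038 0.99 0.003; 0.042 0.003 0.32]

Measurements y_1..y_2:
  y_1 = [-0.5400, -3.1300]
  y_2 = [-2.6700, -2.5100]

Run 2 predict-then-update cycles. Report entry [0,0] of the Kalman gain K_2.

step 1: x^-=[-0.7764, 1.3322, -2.0230]  P^-=[0.8711 0.0779 0.2149; 0.0779 1.7508 0.0505; 0.2149 0.0505 0.5980]  S=[1.1478 0.3839; 0.3839 1.8841]  K=[0.8235 -0.2408; 0.2089 0.8759; 0.1120 -0.0329]  nu=[-0.5343, -4.7092]  x^+=[-0.0824, -2.9043, -1.9280]  P^+=[0.1356 0.0203 0.1149; 0.0203 0.1146 0.0429; 0.1149 0.0429 0.5844]
step 2: x^-=[-0.8423, -3.4276, -2.2768]  P^-=[0.5066 0.0117 0.2564; 0.0117 0.5350 0.0848; 0.2564 0.0848 0.9467]  S=[0.6357 0.0530; 0.0530 0.6781]  K=[0.7448 -0.2316; 0.1731 0.7677; 0.1607 -0.0201]  nu=[-1.2663, 0.6471]  x^+=[-1.9354, -3.1500, -2.4933]  P^+=[0.1358 0.0221 0.1799; 0.0221 0.1023 0.0712; 0.1799 0.0712 0.9304]

K[0,0] = 0.7448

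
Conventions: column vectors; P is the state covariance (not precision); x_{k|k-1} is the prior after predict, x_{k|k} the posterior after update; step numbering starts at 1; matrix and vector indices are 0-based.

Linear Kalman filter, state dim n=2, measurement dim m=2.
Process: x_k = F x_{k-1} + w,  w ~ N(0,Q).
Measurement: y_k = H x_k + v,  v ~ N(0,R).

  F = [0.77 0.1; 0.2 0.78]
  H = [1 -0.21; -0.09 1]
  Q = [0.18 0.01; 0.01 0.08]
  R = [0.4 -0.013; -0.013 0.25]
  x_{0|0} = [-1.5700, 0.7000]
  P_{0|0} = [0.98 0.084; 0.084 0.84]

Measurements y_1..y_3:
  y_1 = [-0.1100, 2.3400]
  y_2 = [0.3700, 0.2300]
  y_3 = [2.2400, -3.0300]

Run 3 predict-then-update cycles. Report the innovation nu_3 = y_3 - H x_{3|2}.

step 1: x^-=[-1.1389, 0.2320]  P^-=[0.7824 0.2786; 0.2786 0.6565]  S=[1.0943 0.0626; 0.0626 0.8627]  K=[0.6504 0.1941; 0.0871 0.7256]  nu=[1.0776, 2.0055]  x^+=[-0.0487, 1.7810]  P^+=[0.2712 0.0645; 0.0645 0.1861]
step 2: x^-=[0.1406, 1.3795]  P^-=[0.3526 0.1063; 0.1063 0.2242]  S=[0.7178 0.0165; 0.0165 0.4579]  K=[0.4567 0.1464; 0.0718 0.4661]  nu=[0.5191, -1.1368]  x^+=[0.2113, 0.8869]  P^+=[0.1908 0.0478; 0.0478 0.1199]
step 3: x^-=[0.2514, 0.7340]  P^-=[0.3017 0.0784; 0.0784 0.1755]  S=[0.6765 0.0029; 0.0029 0.4138]  K=[0.4211 0.1209; 0.0597 0.4066]  nu=[2.1428, -3.7414]  x^+=[0.7012, -0.6594]  P^+=[0.1754 0.0405; 0.0405 0.1045]

innov = [2.1428, -3.7414]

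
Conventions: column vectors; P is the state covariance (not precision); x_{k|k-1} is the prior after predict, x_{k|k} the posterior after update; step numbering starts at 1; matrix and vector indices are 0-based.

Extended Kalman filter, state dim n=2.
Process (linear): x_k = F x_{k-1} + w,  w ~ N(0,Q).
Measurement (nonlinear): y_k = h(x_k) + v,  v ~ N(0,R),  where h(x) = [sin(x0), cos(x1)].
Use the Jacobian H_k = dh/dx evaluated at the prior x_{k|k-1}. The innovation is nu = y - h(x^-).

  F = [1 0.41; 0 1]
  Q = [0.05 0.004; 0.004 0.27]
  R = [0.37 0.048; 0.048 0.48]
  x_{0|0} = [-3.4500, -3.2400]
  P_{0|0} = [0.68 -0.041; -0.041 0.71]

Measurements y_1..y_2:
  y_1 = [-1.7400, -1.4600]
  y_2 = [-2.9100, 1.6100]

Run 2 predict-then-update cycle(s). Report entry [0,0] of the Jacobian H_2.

step 1: x^-=[-4.7784, -3.2400]  P^-=[0.8157 0.2541; 0.2541 0.9800]  H_jac=[0.0660 0.0000; 0.0000 -0.0982]  S=[0.3735 0.0464; 0.0464 0.4895]  K=[0.1522 -0.0654; 0.0701 -0.2034]  nu=[-2.7378, -0.4648]  x^+=[-5.1646, -3.3374]  P^+=[0.8059 0.2453; 0.2453 0.9592]
step 2: x^-=[-6.5329, -3.3374]  P^-=[1.2183 0.6425; 0.6425 1.2292]  H_jac=[0.9690 0.0000; 0.0000 -0.1946]  S=[1.5138 -0.0731; -0.0731 0.5265]  K=[0.7735 -0.1300; 0.3920 -0.3998]  nu=[-2.6628, 2.5909]  x^+=[-8.9294, -5.4169]  P^+=[0.2889 0.1299; 0.1299 0.8896]

H_jac[0,0] = 0.9690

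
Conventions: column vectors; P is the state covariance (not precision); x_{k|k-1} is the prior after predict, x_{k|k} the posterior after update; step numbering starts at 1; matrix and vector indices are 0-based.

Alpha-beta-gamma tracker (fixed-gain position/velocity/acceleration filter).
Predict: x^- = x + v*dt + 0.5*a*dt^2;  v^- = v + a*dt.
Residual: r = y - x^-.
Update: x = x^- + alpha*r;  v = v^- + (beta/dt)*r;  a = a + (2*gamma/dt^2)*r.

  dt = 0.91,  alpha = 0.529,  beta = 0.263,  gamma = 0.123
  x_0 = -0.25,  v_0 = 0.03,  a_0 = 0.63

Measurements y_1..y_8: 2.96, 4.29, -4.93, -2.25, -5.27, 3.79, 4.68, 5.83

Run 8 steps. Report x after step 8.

step 1: x_pred=0.0382  r=2.9218  x^+=1.5838  v^+=1.4477  a^+=1.4980
step 2: x_pred=3.5215  r=0.7685  x^+=3.9280  v^+=3.0330  a^+=1.7263
step 3: x_pred=7.4028  r=-12.3328  x^+=0.8788  v^+=1.0396  a^+=-1.9374
step 4: x_pred=1.0226  r=-3.2726  x^+=-0.7086  v^+=-1.6692  a^+=-2.9096
step 5: x_pred=-3.4323  r=-1.8377  x^+=-4.4045  v^+=-4.8481  a^+=-3.4555
step 6: x_pred=-10.2469  r=14.0369  x^+=-2.8214  v^+=-3.9357  a^+=0.7144
step 7: x_pred=-6.1071  r=10.7871  x^+=-0.4007  v^+=-0.1680  a^+=3.9189
step 8: x_pred=1.0690  r=4.7610  x^+=3.5876  v^+=4.7741  a^+=5.3332

x_post = 3.5876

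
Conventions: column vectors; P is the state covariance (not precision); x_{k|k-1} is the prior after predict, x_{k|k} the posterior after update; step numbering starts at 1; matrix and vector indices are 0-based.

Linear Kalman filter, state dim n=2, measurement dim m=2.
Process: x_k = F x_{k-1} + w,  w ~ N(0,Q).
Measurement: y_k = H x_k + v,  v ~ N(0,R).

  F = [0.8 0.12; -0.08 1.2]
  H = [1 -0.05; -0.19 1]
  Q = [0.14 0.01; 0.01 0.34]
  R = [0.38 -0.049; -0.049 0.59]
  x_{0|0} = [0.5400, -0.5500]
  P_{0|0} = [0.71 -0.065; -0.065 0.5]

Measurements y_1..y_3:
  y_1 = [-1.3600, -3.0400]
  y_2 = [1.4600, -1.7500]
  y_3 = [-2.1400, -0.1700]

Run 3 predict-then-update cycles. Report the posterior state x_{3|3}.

step 1: x^-=[0.3660, -0.7032]  P^-=[0.5891 -0.0252; -0.0252 1.0770]  S=[0.9743 -0.2402; -0.2402 1.6979]  K=[0.6072 0.0051; 0.0787 0.6483]  nu=[-1.7612, -2.2673]  x^+=[-0.7150, -2.3117]  P^+=[0.2313 0.0172; 0.0172 0.3819]
step 2: x^-=[-0.8494, -2.7168]  P^-=[0.2969 0.0666; 0.0666 0.8881]  S=[0.6724 -0.0826; -0.0826 1.4635]  K=[0.4404 0.0318; 0.1072 0.6042]  nu=[2.1736, 0.8054]  x^+=[0.1335, -1.9971]  P^+=[0.1673 0.0290; 0.0290 0.3568]
step 3: x^-=[-0.1328, -2.4073]  P^-=[0.2577 0.0782; 0.0782 0.8492]  S=[0.6320 -0.0615; -0.0615 1.4188]  K=[0.4053 0.0382; 0.1142 0.5930]  nu=[-2.1275, 2.2120]  x^+=[-0.9107, -1.3385]  P^+=[0.1537 0.0319; 0.0319 0.3503]

x_post = [-0.9107, -1.3385]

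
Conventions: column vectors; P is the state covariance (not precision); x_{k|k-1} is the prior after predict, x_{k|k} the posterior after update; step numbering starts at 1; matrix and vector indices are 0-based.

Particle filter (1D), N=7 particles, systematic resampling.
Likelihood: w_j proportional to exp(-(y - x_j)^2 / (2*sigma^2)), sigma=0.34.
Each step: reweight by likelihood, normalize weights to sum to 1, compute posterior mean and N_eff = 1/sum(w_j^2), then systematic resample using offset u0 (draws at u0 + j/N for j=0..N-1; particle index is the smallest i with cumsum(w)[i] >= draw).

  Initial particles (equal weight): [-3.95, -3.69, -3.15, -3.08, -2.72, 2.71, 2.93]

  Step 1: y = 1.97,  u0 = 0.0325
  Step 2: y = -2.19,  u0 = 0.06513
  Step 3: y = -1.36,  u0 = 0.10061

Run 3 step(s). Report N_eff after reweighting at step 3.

step 1: w=[0.0000, 0.0000, 0.0000, 0.0000, 0.0000, 0.8345, 0.1655]  mean=2.7464  Neff=1.3817  idx=[5, 5, 5, 5, 5, 5, 6]
step 2: w=[0.1667, 0.1667, 0.1667, 0.1667, 0.1667, 0.1667, 0.0000]  mean=2.7100  Neff=6.0001  idx=[0, 1, 2, 2, 3, 4, 5]
step 3: w=[0.1429, 0.1429, 0.1429, 0.1429, 0.1429, 0.1429, 0.1429]  mean=2.7100  Neff=7.0000  idx=[0, 1, 2, 3, 4, 5, 6]

N_eff = 7.0000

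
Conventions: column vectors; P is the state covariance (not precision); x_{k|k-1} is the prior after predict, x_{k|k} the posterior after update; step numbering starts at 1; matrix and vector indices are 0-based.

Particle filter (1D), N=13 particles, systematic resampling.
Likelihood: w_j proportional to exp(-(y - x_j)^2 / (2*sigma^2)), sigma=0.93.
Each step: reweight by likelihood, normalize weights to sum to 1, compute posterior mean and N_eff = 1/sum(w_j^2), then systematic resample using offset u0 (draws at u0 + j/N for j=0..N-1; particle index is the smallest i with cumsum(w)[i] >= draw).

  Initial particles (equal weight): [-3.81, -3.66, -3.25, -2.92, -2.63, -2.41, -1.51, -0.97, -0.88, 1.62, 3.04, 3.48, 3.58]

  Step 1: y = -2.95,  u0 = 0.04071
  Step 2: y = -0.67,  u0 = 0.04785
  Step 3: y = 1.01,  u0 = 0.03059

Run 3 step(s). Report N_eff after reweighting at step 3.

step 1: w=[0.1159, 0.1328, 0.1688, 0.1777, 0.1676, 0.1502, 0.0536, 0.0184, 0.0149, 0.0000, 0.0000, 0.0000, 0.0000]  mean=-2.9100  Neff=6.8858  idx=[0, 1, 1, 2, 2, 3, 3, 3, 4, 4, 5, 5, 6]
step 2: w=[0.0023, 0.0039, 0.0039, 0.0147, 0.0147, 0.0370, 0.0370, 0.0370, 0.0750, 0.0750, 0.1200, 0.1200, 0.4594]  mean=-2.1240  Neff=3.9114  idx=[5, 7, 8, 9, 10, 11, 11, 12, 12, 12, 12, 12, 12]
step 3: w=[0.0008, 0.0008, 0.0030, 0.0030, 0.0074, 0.0074, 0.0074, 0.1617, 0.1617, 0.1617, 0.1617, 0.1617, 0.1617]  mean=-1.5389  Neff=6.3661  idx=[7, 7, 7, 8, 8, 9, 9, 10, 10, 11, 11, 12, 12]

N_eff = 6.3661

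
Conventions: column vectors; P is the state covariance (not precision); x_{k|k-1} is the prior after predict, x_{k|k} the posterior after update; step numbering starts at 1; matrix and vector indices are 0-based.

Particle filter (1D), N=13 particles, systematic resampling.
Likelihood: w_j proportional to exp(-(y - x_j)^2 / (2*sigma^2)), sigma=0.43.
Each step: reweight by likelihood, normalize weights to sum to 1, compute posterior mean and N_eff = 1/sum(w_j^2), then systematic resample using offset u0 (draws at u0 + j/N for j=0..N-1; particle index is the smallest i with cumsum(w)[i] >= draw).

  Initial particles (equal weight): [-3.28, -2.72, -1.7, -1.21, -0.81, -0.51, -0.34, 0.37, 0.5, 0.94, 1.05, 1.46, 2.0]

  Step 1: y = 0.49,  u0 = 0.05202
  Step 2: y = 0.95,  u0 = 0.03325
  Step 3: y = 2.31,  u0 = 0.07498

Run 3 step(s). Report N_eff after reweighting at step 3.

step 1: w=[0.0000, 0.0000, 0.0000, 0.0001, 0.0032, 0.0204, 0.0473, 0.2931, 0.3046, 0.1762, 0.1305, 0.0239, 0.0006]  mean=0.5705  Neff=4.3473  idx=[6, 7, 7, 7, 7, 8, 8, 8, 8, 9, 9, 10, 10]
step 2: w=[0.0014, 0.0511, 0.0511, 0.0511, 0.0511, 0.0734, 0.0734, 0.0734, 0.0734, 0.1269, 0.1269, 0.1235, 0.1235]  mean=0.7197  Neff=10.5631  idx=[1, 3, 4, 5, 6, 7, 8, 9, 10, 10, 11, 12, 12]
step 3: w=[0.0006, 0.0006, 0.0006, 0.0024, 0.0024, 0.0024, 0.0024, 0.1034, 0.1034, 0.1034, 0.2261, 0.2261, 0.2261]  mean=1.0094  Neff=5.3898  idx=[7, 8, 9, 9, 10, 10, 10, 11, 11, 11, 12, 12, 12]

N_eff = 5.3898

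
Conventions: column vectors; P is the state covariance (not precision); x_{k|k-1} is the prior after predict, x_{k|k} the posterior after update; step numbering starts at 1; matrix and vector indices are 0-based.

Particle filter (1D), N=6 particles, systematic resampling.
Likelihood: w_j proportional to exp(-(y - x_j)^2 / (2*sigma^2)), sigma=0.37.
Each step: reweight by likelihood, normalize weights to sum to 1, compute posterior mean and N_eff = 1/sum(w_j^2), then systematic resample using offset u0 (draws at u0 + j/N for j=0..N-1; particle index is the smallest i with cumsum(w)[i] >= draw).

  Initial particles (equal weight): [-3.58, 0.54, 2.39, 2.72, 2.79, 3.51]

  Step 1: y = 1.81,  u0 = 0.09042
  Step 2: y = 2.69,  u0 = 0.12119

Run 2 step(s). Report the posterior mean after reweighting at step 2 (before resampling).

post_mean = 2.4745

step 1: w=[0.0000, 0.0074, 0.7825, 0.1299, 0.0801, 0.0001]  mean=2.4513  Neff=1.5731  idx=[2, 2, 2, 2, 2, 4]
step 2: w=[0.1577, 0.1577, 0.1577, 0.1577, 0.1577, 0.2113]  mean=2.4745  Neff=5.9152  idx=[0, 1, 2, 3, 4, 5]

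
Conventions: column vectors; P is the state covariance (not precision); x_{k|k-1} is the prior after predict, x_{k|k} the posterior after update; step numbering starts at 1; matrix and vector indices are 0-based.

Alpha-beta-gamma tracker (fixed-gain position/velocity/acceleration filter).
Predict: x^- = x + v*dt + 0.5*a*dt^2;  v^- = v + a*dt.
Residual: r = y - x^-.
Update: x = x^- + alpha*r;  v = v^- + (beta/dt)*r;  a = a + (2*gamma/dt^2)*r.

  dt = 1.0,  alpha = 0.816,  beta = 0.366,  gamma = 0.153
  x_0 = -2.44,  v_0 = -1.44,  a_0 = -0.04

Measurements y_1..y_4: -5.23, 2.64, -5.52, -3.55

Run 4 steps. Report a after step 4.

a_post = -0.1677

step 1: x_pred=-3.9000  r=-1.3300  x^+=-4.9853  v^+=-1.9668  a^+=-0.4470
step 2: x_pred=-7.1756  r=9.8155  x^+=0.8339  v^+=1.1787  a^+=2.5566
step 3: x_pred=3.2910  r=-8.8110  x^+=-3.8988  v^+=0.5105  a^+=-0.1396
step 4: x_pred=-3.4581  r=-0.0919  x^+=-3.5331  v^+=0.3373  a^+=-0.1677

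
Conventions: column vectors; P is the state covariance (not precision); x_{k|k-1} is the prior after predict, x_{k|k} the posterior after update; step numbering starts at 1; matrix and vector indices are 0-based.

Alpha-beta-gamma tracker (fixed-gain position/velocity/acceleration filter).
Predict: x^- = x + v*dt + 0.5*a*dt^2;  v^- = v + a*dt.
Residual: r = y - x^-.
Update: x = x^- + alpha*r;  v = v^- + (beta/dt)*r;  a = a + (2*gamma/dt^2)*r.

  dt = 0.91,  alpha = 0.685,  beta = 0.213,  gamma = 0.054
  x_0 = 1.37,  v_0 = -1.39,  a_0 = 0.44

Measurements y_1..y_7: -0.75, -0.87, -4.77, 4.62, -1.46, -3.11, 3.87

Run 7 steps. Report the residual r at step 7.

resid = 5.0537

step 1: x_pred=0.2873  r=-1.0373  x^+=-0.4233  v^+=-1.2324  a^+=0.3047
step 2: x_pred=-1.4186  r=0.5486  x^+=-1.0428  v^+=-0.8267  a^+=0.3763
step 3: x_pred=-1.6393  r=-3.1307  x^+=-3.7838  v^+=-1.2171  a^+=-0.0320
step 4: x_pred=-4.9046  r=9.5246  x^+=1.6197  v^+=0.9831  a^+=1.2102
step 5: x_pred=3.0155  r=-4.4755  x^+=-0.0502  v^+=1.0368  a^+=0.6265
step 6: x_pred=1.1527  r=-4.2627  x^+=-1.7673  v^+=0.6092  a^+=0.0705
step 7: x_pred=-1.1837  r=5.0537  x^+=2.2781  v^+=1.8563  a^+=0.7296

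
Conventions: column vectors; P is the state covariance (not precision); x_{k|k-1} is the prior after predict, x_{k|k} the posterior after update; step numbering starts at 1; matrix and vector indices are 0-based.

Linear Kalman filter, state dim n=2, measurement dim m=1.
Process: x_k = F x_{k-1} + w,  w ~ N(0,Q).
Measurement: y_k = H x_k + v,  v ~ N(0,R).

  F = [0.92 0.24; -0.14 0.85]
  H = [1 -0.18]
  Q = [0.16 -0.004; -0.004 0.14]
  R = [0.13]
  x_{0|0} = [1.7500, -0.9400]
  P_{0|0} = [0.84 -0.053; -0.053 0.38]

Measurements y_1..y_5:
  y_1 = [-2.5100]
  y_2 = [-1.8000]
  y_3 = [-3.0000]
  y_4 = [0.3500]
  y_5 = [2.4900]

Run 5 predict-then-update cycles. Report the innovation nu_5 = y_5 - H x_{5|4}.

innov = [2.7859]

step 1: x^-=[1.3844, -1.0440]  P^-=[0.8695 -0.0743; -0.0743 0.4436]  S=[1.0406]  K=[0.8484; -0.1482]  nu=[-4.0823]  x^+=[-2.0790, -0.4391]  P^+=[0.1205 0.0565; 0.0565 0.4208]
step 2: x^-=[-2.0181, -0.0822]  P^-=[0.3111 0.1086; 0.1086 0.4329]  S=[0.4161]  K=[0.7008; 0.0737]  nu=[0.2033]  x^+=[-1.8756, -0.0672]  P^+=[0.1068 0.0871; 0.0871 0.4307]
step 3: x^-=[-1.7417, 0.2055]  P^-=[0.3137 0.1353; 0.1353 0.4325]  S=[0.4090]  K=[0.7074; 0.1404]  nu=[-1.2213]  x^+=[-2.6057, 0.0340]  P^+=[0.1090 0.0947; 0.0947 0.4245]
step 4: x^-=[-2.3891, 0.3936]  P^-=[0.3185 0.1394; 0.1394 0.4263]  S=[0.4121]  K=[0.7119; 0.1520]  nu=[2.8099]  x^+=[-0.3886, 0.8209]  P^+=[0.1096 0.0948; 0.0948 0.4168]
step 5: x^-=[-0.1605, 0.7521]  P^-=[0.3186 0.1378; 0.1378 0.4207]  S=[0.4126]  K=[0.7121; 0.1505]  nu=[2.7859]  x^+=[1.8232, 1.1715]  P^+=[0.1094 0.0936; 0.0936 0.4113]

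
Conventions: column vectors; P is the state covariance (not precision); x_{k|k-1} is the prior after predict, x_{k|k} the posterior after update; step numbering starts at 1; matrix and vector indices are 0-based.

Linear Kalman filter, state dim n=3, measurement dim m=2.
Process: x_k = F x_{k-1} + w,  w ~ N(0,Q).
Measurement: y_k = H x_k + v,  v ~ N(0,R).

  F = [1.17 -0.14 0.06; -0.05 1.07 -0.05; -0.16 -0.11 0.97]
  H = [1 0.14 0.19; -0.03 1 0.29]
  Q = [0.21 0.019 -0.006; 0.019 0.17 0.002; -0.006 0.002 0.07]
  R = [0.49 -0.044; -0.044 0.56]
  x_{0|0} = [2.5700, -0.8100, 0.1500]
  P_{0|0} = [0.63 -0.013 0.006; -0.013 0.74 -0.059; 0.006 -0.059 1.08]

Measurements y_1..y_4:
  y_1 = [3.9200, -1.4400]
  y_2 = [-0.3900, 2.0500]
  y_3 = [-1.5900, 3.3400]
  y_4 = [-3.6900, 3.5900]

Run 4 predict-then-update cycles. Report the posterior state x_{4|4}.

step 1: x^-=[3.1293, -1.0027, -0.1766]  P^-=[1.0969 -0.1529 -0.0331; -0.1529 1.0292 -0.1921; -0.0331 -0.1921 1.1215]  S=[1.5819 -0.0770; -0.0770 1.5829]  K=[0.6715 -0.0908; 0.0014 0.6180; 0.1011 0.0897]  nu=[0.9646, -0.2922]  x^+=[3.8035, -1.1819, -0.1053]  P^+=[0.3612 -0.0337 -0.1237; -0.0337 0.4248 -0.2752; -0.1237 -0.2752 1.0940]
step 2: x^-=[4.6093, -1.4495, -0.5807]  P^-=[0.7150 -0.1234 -0.0999; -0.1234 0.6924 -0.3747; -0.0999 -0.3747 1.2097]  S=[1.1698 -0.1396; -0.1396 1.1466]  K=[0.5704 -0.0822; -0.0227 0.5096; 0.0650 -0.0103]  nu=[-4.6860, 3.8062]  x^+=[1.6234, 0.5965, -0.9247]  P^+=[0.3136 -0.0194 -0.1458; -0.0194 0.3909 -0.3623; -0.1458 -0.3623 1.2044]
step 3: x^-=[1.7604, 0.6033, -1.2223]  P^-=[0.6432 -0.1028 -0.0990; -0.1028 0.6614 -0.4688; -0.0990 -0.4688 1.3379]  S=[1.1031 -0.1356; -0.1356 1.0705]  K=[0.5441 -0.0719; -0.0298 0.4900; 0.0734 -0.0634]  nu=[-3.2027, 3.1440]  x^+=[-0.2084, 2.2391, -1.6568]  P^+=[0.3004 -0.0108 -0.1533; -0.0108 0.3995 -0.4280; -0.1533 -0.4280 1.3264]
step 4: x^-=[-0.6567, 2.4890, -1.8201]  P^-=[0.6230 -0.0970 -0.0894; -0.0970 0.6776 -0.5455; -0.0894 -0.5455 1.4691]  S=[1.0892 -0.1346; -0.1346 1.0527]  K=[0.5358 -0.0660; -0.0363 0.4915; 0.0918 -0.0992]  nu=[-3.0359, 1.6091]  x^+=[-2.3895, 3.3903, -2.2586]  P^+=[0.2962 -0.0059 -0.1578; -0.0059 0.4170 -0.4840; -0.1578 -0.4840 1.4471]

x_post = [-2.3895, 3.3903, -2.2586]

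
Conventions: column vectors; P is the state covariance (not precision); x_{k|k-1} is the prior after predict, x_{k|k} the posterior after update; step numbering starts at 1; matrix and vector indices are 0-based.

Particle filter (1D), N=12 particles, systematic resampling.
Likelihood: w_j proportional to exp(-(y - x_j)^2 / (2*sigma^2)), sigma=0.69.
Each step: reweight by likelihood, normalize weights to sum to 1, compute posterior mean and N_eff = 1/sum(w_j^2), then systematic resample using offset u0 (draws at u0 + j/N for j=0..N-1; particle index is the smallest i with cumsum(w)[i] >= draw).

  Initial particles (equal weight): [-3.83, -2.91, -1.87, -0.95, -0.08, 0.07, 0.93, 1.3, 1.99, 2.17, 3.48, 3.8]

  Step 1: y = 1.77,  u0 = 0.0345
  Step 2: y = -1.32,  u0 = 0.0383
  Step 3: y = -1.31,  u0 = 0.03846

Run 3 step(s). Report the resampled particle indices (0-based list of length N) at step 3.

resampled_idx = [0, 1, 2, 2, 3, 4, 5, 6, 7, 8, 8, 9]

step 1: w=[0.0000, 0.0000, 0.0000, 0.0001, 0.0086, 0.0150, 0.1489, 0.2477, 0.2969, 0.2641, 0.0145, 0.0041]  mean=1.6908  Neff=4.1326  idx=[6, 6, 7, 7, 7, 8, 8, 8, 8, 9, 9, 9]
step 2: w=[0.4062, 0.4062, 0.0612, 0.0612, 0.0612, 0.0008, 0.0008, 0.0008, 0.0008, 0.0002, 0.0002, 0.0002]  mean=1.0023  Neff=2.9310  idx=[0, 0, 0, 0, 0, 1, 1, 1, 1, 1, 2, 4]
step 3: w=[0.0971, 0.0971, 0.0971, 0.0971, 0.0971, 0.0971, 0.0971, 0.0971, 0.0971, 0.0971, 0.0147, 0.0147]  mean=0.9409  Neff=10.5680  idx=[0, 1, 2, 2, 3, 4, 5, 6, 7, 8, 8, 9]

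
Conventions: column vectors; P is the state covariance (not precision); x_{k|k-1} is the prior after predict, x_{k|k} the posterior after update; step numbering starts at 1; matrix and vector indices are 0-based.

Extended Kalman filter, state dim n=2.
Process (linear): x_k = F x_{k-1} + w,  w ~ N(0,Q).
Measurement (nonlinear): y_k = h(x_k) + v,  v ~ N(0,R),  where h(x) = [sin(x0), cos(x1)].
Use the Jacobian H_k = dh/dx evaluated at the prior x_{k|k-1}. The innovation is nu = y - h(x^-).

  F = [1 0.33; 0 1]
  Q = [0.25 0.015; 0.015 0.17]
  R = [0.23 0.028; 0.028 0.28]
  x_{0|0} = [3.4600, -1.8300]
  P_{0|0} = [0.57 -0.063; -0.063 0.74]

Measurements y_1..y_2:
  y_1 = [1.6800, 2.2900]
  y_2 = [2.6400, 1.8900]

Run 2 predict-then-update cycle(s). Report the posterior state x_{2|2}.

x_post = [1.0272, -0.1544]

step 1: x^-=[2.8561, -1.8300]  P^-=[0.8590 0.1962; 0.1962 0.9100]  H_jac=[-0.9595 0.0000; 0.0000 0.9666]  S=[1.0209 -0.1540; -0.1540 1.1302]  K=[-0.7985 0.0590; -0.0684 0.7689]  nu=[1.3984, 2.5463]  x^+=[1.8898, 0.0322]  P^+=[0.1897 -0.0060; -0.0060 0.2208]
step 2: x^-=[1.9004, 0.0322]  P^-=[0.4597 0.0818; 0.0818 0.3908]  H_jac=[-0.3237 0.0000; 0.0000 -0.0322]  S=[0.2782 0.0289; 0.0289 0.2804]  K=[-0.5398 0.0461; -0.0915 -0.0355]  nu=[1.6938, 0.8905]  x^+=[1.0272, -0.1544]  P^+=[0.3795 0.0681; 0.0681 0.3879]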